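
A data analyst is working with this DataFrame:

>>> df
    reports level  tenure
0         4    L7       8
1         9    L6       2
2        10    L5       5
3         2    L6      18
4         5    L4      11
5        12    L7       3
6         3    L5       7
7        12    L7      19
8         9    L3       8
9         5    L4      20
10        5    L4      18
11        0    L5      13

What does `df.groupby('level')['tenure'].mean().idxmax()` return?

L4

group by level, mean of tenure:
level
L3     8.000000
L4    16.333333
L5     8.333333
L6    10.000000
L7    10.000000
Name: tenure, dtype: float64
The label with the largest value is L4.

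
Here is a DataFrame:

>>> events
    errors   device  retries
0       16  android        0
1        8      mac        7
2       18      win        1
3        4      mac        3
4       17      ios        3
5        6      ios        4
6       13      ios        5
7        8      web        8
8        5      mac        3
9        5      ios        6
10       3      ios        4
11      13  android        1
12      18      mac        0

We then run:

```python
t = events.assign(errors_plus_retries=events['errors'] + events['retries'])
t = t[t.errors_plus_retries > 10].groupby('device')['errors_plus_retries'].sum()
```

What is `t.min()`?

add column errors_plus_retries = events['errors'] + events['retries']:
    errors   device  retries  errors_plus_retries
0       16  android        0                   16
1        8      mac        7                   15
2       18      win        1                   19
3        4      mac        3                    7
4       17      ios        3                   20
5        6      ios        4                   10
6       13      ios        5                   18
7        8      web        8                   16
8        5      mac        3                    8
9        5      ios        6                   11
10       3      ios        4                    7
11      13  android        1                   14
12      18      mac        0                   18
filter rows where errors_plus_retries > 10:
    errors   device  retries  errors_plus_retries
0       16  android        0                   16
1        8      mac        7                   15
2       18      win        1                   19
4       17      ios        3                   20
6       13      ios        5                   18
7        8      web        8                   16
9        5      ios        6                   11
11      13  android        1                   14
12      18      mac        0                   18
group by device, sum of errors_plus_retries:
device
android    30
ios        49
mac        33
web        16
win        19
Name: errors_plus_retries, dtype: int64

16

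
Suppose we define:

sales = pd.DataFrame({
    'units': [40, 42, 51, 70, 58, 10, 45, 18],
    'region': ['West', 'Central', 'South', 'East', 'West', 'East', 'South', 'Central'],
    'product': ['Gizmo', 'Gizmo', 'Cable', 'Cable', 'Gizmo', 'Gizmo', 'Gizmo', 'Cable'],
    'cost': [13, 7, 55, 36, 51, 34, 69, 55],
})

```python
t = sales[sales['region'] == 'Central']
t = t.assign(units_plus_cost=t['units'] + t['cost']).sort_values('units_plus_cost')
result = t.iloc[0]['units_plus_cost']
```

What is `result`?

49

filter rows where region == 'Central':
   units   region product  cost
1     42  Central   Gizmo     7
7     18  Central   Cable    55
add column units_plus_cost = t['units'] + t['cost']:
   units   region product  cost  units_plus_cost
1     42  Central   Gizmo     7               49
7     18  Central   Cable    55               73
sort by units_plus_cost:
   units   region product  cost  units_plus_cost
1     42  Central   Gizmo     7               49
7     18  Central   Cable    55               73
Then the value at position 0, column 'units_plus_cost': 49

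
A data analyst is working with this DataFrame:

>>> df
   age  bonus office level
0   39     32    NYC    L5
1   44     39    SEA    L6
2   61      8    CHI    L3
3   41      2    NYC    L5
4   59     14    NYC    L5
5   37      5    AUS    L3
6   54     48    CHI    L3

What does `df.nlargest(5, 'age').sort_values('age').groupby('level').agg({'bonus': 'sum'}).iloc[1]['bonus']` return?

16

take 5 rows with largest age:
   age  bonus office level
2   61      8    CHI    L3
4   59     14    NYC    L5
6   54     48    CHI    L3
1   44     39    SEA    L6
3   41      2    NYC    L5
sort by age:
   age  bonus office level
3   41      2    NYC    L5
1   44     39    SEA    L6
6   54     48    CHI    L3
4   59     14    NYC    L5
2   61      8    CHI    L3
group by level, sum of bonus:
       bonus
level       
L3        56
L5        16
L6        39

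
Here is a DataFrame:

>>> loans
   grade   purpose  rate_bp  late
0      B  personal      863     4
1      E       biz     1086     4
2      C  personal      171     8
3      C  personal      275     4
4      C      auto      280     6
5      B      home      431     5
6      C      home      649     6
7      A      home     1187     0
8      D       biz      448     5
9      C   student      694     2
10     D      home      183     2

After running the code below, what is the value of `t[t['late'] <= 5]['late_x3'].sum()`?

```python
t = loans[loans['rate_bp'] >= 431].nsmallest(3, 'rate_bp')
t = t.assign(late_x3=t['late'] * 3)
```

filter rows where rate_bp >= 431:
  grade   purpose  rate_bp  late
0     B  personal      863     4
1     E       biz     1086     4
5     B      home      431     5
6     C      home      649     6
7     A      home     1187     0
8     D       biz      448     5
9     C   student      694     2
take 3 rows with smallest rate_bp:
  grade purpose  rate_bp  late
5     B    home      431     5
8     D     biz      448     5
6     C    home      649     6
add column late_x3 = t['late'] * 3:
  grade purpose  rate_bp  late  late_x3
5     B    home      431     5       15
8     D     biz      448     5       15
6     C    home      649     6       18
filter rows where late <= 5:
  grade purpose  rate_bp  late  late_x3
5     B    home      431     5       15
8     D     biz      448     5       15
Reading off the sum of column 'late_x3', we get 30.

30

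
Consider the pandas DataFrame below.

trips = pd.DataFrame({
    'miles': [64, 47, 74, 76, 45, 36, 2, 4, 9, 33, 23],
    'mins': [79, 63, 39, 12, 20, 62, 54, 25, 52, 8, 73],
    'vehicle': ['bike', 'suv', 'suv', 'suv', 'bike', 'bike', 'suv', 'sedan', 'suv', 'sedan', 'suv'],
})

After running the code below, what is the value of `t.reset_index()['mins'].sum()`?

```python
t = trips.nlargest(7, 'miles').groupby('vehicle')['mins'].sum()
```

283

take 7 rows with largest miles:
   miles  mins vehicle
3     76    12     suv
2     74    39     suv
0     64    79    bike
1     47    63     suv
4     45    20    bike
5     36    62    bike
9     33     8   sedan
group by vehicle, sum of mins:
vehicle
bike     161
sedan      8
suv      114
Name: mins, dtype: int64
reset_index():
  vehicle  mins
0    bike   161
1   sedan     8
2     suv   114
The sum of column 'mins' is 283.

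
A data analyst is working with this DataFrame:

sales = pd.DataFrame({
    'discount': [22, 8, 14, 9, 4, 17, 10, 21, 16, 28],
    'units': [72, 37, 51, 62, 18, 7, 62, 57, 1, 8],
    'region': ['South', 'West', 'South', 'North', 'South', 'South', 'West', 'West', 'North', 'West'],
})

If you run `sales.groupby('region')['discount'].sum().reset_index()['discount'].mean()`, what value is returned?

group by region, sum of discount:
region
North    25
South    57
West     67
Name: discount, dtype: int64
reset_index():
  region  discount
0  North        25
1  South        57
2   West        67
Then the mean of column 'discount': 49.6666666667

49.6666666667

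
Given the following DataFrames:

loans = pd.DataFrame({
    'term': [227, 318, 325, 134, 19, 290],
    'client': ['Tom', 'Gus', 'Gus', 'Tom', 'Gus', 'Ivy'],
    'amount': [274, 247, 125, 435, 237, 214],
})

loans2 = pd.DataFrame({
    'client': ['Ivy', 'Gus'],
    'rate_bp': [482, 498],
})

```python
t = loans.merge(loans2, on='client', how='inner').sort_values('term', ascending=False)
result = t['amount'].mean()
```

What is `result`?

merge on 'client' (how='inner') → 4 rows:
   term client  amount  rate_bp
0   318    Gus     247      498
1   325    Gus     125      498
2    19    Gus     237      498
3   290    Ivy     214      482
sort by term descending:
   term client  amount  rate_bp
1   325    Gus     125      498
0   318    Gus     247      498
3   290    Ivy     214      482
2    19    Gus     237      498
Hence 205.75.

205.75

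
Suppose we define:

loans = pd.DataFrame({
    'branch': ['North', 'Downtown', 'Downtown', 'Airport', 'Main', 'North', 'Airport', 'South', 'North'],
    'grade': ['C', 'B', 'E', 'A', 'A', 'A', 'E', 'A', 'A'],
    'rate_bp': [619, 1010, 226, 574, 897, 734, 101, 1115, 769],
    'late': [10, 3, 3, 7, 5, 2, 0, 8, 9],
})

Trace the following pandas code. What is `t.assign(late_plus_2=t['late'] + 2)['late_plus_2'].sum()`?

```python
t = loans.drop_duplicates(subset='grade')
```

31

drop duplicate grade (keep=first):
     branch grade  rate_bp  late
0     North     C      619    10
1  Downtown     B     1010     3
2  Downtown     E      226     3
3   Airport     A      574     7
add column late_plus_2 = t['late'] + 2:
     branch grade  rate_bp  late  late_plus_2
0     North     C      619    10           12
1  Downtown     B     1010     3            5
2  Downtown     E      226     3            5
3   Airport     A      574     7            9
Then the sum of column 'late_plus_2': 31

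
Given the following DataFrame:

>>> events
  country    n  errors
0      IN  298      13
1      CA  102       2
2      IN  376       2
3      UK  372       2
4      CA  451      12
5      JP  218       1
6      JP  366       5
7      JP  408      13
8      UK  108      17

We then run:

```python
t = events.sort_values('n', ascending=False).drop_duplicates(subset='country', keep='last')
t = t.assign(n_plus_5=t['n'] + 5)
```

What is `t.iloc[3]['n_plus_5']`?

sort by n descending:
  country    n  errors
4      CA  451      12
7      JP  408      13
2      IN  376       2
3      UK  372       2
6      JP  366       5
0      IN  298      13
5      JP  218       1
8      UK  108      17
1      CA  102       2
drop duplicate country (keep=last):
  country    n  errors
0      IN  298      13
5      JP  218       1
8      UK  108      17
1      CA  102       2
add column n_plus_5 = t['n'] + 5:
  country    n  errors  n_plus_5
0      IN  298      13       303
5      JP  218       1       223
8      UK  108      17       113
1      CA  102       2       107
Finally, value at position 3, column 'n_plus_5' = 107.

107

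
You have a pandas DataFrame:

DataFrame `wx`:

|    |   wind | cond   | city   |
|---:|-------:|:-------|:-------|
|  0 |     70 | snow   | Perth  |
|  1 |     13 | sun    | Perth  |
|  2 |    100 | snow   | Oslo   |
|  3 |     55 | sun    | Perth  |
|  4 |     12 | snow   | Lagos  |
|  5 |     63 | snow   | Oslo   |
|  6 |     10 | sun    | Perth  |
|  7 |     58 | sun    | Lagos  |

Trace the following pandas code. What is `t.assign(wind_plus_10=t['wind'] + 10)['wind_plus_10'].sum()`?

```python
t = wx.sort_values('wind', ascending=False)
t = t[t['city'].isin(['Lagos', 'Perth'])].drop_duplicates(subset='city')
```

sort by wind descending:
   wind  cond   city
2   100  snow   Oslo
0    70  snow  Perth
5    63  snow   Oslo
7    58   sun  Lagos
3    55   sun  Perth
1    13   sun  Perth
4    12  snow  Lagos
6    10   sun  Perth
filter rows where city in ['Lagos', 'Perth']:
   wind  cond   city
0    70  snow  Perth
7    58   sun  Lagos
3    55   sun  Perth
1    13   sun  Perth
4    12  snow  Lagos
6    10   sun  Perth
drop duplicate city (keep=first):
   wind  cond   city
0    70  snow  Perth
7    58   sun  Lagos
add column wind_plus_10 = t['wind'] + 10:
   wind  cond   city  wind_plus_10
0    70  snow  Perth            80
7    58   sun  Lagos            68

148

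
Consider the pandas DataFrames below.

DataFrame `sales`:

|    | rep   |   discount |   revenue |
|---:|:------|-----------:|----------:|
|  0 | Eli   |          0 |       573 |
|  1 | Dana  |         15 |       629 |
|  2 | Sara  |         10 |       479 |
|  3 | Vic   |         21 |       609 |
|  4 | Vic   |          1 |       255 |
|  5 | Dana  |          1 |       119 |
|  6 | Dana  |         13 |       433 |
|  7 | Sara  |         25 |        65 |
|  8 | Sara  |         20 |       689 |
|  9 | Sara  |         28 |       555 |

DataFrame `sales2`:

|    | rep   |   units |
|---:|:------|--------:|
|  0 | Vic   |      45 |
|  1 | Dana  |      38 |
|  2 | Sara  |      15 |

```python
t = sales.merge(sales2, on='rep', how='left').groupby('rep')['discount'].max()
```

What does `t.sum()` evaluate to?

merge on 'rep' (how='left') → 10 rows:
    rep  discount  revenue  units
0   Eli         0      573    NaN
1  Dana        15      629   38.0
2  Sara        10      479   15.0
3   Vic        21      609   45.0
4   Vic         1      255   45.0
5  Dana         1      119   38.0
6  Dana        13      433   38.0
7  Sara        25       65   15.0
8  Sara        20      689   15.0
9  Sara        28      555   15.0
group by rep, max of discount:
rep
Dana    15
Eli      0
Sara    28
Vic     21
Name: discount, dtype: int64

64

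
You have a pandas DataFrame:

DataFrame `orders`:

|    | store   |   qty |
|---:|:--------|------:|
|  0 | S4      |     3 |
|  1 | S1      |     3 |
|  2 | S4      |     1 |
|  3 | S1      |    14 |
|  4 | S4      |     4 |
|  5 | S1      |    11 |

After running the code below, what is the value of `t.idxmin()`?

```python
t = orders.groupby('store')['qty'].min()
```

group by store, min of qty:
store
S1    3
S4    1
Name: qty, dtype: int64
Reading off the label with the smallest value, we get S4.

S4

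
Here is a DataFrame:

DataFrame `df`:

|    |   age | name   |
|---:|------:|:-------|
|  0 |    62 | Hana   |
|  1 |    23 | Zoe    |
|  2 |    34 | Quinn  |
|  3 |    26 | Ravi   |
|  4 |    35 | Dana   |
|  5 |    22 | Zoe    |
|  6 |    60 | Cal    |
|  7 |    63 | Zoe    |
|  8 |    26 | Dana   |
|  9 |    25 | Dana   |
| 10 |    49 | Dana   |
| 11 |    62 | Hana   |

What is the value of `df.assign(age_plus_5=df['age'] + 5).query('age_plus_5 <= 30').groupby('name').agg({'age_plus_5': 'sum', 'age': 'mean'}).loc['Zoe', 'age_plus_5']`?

55

add column age_plus_5 = df['age'] + 5:
    age   name  age_plus_5
0    62   Hana          67
1    23    Zoe          28
2    34  Quinn          39
3    26   Ravi          31
4    35   Dana          40
5    22    Zoe          27
6    60    Cal          65
7    63    Zoe          68
8    26   Dana          31
9    25   Dana          30
10   49   Dana          54
11   62   Hana          67
filter rows where age_plus_5 <= 30:
   age  name  age_plus_5
1   23   Zoe          28
5   22   Zoe          27
9   25  Dana          30
group by name: sum(age_plus_5), mean(age):
      age_plus_5   age
name                  
Dana          30  25.0
Zoe           55  22.5
Taking the value at row 'Zoe', column 'age_plus_5' gives 55.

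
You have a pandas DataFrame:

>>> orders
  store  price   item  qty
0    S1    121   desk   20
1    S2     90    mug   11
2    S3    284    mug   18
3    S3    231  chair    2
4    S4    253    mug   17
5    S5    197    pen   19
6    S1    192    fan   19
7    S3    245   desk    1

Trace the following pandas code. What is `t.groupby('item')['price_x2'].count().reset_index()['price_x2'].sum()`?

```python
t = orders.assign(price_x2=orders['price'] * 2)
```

add column price_x2 = orders['price'] * 2:
  store  price   item  qty  price_x2
0    S1    121   desk   20       242
1    S2     90    mug   11       180
2    S3    284    mug   18       568
3    S3    231  chair    2       462
4    S4    253    mug   17       506
5    S5    197    pen   19       394
6    S1    192    fan   19       384
7    S3    245   desk    1       490
group by item, count of price_x2:
item
chair    1
desk     2
fan      1
mug      3
pen      1
Name: price_x2, dtype: int64
reset_index():
    item  price_x2
0  chair         1
1   desk         2
2    fan         1
3    mug         3
4    pen         1

8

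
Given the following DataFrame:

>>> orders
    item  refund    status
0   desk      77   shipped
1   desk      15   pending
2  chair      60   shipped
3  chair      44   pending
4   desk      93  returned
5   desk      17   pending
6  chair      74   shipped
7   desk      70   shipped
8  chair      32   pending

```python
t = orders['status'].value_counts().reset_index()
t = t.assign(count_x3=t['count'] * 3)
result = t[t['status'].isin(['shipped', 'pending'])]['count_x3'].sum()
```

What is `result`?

value_counts of status:
status
shipped     4
pending     4
returned    1
Name: count, dtype: int64
reset_index():
     status  count
0   shipped      4
1   pending      4
2  returned      1
add column count_x3 = t['count'] * 3:
     status  count  count_x3
0   shipped      4        12
1   pending      4        12
2  returned      1         3
filter rows where status in ['shipped', 'pending']:
    status  count  count_x3
0  shipped      4        12
1  pending      4        12

24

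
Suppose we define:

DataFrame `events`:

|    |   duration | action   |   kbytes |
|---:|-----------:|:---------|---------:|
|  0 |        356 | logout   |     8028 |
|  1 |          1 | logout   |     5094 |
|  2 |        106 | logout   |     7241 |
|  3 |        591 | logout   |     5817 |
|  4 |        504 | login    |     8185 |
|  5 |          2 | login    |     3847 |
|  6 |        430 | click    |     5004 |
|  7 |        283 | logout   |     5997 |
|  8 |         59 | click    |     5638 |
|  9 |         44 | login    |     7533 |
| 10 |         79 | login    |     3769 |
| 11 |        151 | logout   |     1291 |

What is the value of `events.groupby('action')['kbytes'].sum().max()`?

33468

group by action, sum of kbytes:
action
click     10642
login     23334
logout    33468
Name: kbytes, dtype: int64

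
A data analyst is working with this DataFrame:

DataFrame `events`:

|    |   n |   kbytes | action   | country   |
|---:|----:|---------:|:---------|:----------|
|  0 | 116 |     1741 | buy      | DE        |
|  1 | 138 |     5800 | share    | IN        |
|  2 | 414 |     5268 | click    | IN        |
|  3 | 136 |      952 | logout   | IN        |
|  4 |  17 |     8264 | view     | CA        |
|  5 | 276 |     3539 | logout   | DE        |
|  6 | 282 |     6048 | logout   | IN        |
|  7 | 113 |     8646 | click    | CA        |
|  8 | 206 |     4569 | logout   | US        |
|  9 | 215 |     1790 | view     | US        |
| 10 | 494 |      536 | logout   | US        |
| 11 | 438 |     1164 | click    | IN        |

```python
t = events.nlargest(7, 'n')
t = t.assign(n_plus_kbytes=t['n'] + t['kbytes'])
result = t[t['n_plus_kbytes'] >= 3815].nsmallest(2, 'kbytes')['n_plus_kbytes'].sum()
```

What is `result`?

take 7 rows with largest n:
      n  kbytes  action country
10  494     536  logout      US
11  438    1164   click      IN
2   414    5268   click      IN
6   282    6048  logout      IN
5   276    3539  logout      DE
9   215    1790    view      US
8   206    4569  logout      US
add column n_plus_kbytes = t['n'] + t['kbytes']:
      n  kbytes  action country  n_plus_kbytes
10  494     536  logout      US           1030
11  438    1164   click      IN           1602
2   414    5268   click      IN           5682
6   282    6048  logout      IN           6330
5   276    3539  logout      DE           3815
9   215    1790    view      US           2005
8   206    4569  logout      US           4775
filter rows where n_plus_kbytes >= 3815:
     n  kbytes  action country  n_plus_kbytes
2  414    5268   click      IN           5682
6  282    6048  logout      IN           6330
5  276    3539  logout      DE           3815
8  206    4569  logout      US           4775
take 2 rows with smallest kbytes:
     n  kbytes  action country  n_plus_kbytes
5  276    3539  logout      DE           3815
8  206    4569  logout      US           4775
Taking the sum of column 'n_plus_kbytes' gives 8590.

8590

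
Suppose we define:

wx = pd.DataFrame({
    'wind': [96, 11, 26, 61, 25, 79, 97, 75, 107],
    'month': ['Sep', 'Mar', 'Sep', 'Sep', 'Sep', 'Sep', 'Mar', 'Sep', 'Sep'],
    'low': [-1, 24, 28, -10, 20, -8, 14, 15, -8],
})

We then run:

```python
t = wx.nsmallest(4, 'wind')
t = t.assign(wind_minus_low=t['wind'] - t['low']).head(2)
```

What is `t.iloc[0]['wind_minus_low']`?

take 4 rows with smallest wind:
   wind month  low
1    11   Mar   24
4    25   Sep   20
2    26   Sep   28
3    61   Sep  -10
add column wind_minus_low = t['wind'] - t['low']:
   wind month  low  wind_minus_low
1    11   Mar   24             -13
4    25   Sep   20               5
2    26   Sep   28              -2
3    61   Sep  -10              71
take first 2 rows:
   wind month  low  wind_minus_low
1    11   Mar   24             -13
4    25   Sep   20               5
So iloc[0]['wind_minus_low'] = -13.

-13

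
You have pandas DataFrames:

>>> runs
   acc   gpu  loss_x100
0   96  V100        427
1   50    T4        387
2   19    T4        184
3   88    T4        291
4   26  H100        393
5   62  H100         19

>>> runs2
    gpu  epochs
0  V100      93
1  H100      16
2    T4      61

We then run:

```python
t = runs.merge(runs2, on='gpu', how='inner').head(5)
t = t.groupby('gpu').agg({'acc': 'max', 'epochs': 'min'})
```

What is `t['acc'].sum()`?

210

merge on 'gpu' (how='inner') → 6 rows:
   acc   gpu  loss_x100  epochs
0   96  V100        427      93
1   50    T4        387      61
2   19    T4        184      61
3   88    T4        291      61
4   26  H100        393      16
5   62  H100         19      16
take first 5 rows:
   acc   gpu  loss_x100  epochs
0   96  V100        427      93
1   50    T4        387      61
2   19    T4        184      61
3   88    T4        291      61
4   26  H100        393      16
group by gpu: max(acc), min(epochs):
      acc  epochs
gpu              
H100   26      16
T4     88      61
V100   96      93
The sum of column 'acc' is 210.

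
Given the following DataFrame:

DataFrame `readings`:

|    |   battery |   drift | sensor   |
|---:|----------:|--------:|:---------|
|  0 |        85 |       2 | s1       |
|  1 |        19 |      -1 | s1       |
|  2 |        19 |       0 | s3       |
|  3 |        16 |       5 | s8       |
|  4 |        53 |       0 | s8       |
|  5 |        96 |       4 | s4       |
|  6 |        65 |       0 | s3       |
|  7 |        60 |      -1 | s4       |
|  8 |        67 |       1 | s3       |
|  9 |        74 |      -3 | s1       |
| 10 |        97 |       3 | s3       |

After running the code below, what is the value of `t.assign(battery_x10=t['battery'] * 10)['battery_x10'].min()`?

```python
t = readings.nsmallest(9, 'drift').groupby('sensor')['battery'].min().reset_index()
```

190

take 9 rows with smallest drift:
    battery  drift sensor
9        74     -3     s1
1        19     -1     s1
7        60     -1     s4
2        19      0     s3
4        53      0     s8
6        65      0     s3
8        67      1     s3
0        85      2     s1
10       97      3     s3
group by sensor, min of battery:
sensor
s1    19
s3    19
s4    60
s8    53
Name: battery, dtype: int64
reset_index():
  sensor  battery
0     s1       19
1     s3       19
2     s4       60
3     s8       53
add column battery_x10 = t['battery'] * 10:
  sensor  battery  battery_x10
0     s1       19          190
1     s3       19          190
2     s4       60          600
3     s8       53          530
min of column 'battery_x10' → 190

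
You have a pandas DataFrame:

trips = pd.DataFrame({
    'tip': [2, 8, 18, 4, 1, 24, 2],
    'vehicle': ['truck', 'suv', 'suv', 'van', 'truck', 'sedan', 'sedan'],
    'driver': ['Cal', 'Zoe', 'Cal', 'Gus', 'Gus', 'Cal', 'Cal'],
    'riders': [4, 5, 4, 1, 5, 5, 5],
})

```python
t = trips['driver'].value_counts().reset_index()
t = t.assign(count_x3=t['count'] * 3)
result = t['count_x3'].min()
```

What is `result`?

value_counts of driver:
driver
Cal    4
Gus    2
Zoe    1
Name: count, dtype: int64
reset_index():
  driver  count
0    Cal      4
1    Gus      2
2    Zoe      1
add column count_x3 = t['count'] * 3:
  driver  count  count_x3
0    Cal      4        12
1    Gus      2         6
2    Zoe      1         3
So min() = 3.

3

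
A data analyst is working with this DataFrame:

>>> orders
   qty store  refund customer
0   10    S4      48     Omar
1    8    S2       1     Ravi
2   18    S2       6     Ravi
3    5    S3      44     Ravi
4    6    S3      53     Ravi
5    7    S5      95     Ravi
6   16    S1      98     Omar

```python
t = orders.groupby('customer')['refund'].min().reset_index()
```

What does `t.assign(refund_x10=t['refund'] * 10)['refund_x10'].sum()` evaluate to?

490

group by customer, min of refund:
customer
Omar    48
Ravi     1
Name: refund, dtype: int64
reset_index():
  customer  refund
0     Omar      48
1     Ravi       1
add column refund_x10 = t['refund'] * 10:
  customer  refund  refund_x10
0     Omar      48         480
1     Ravi       1          10
Taking the sum of column 'refund_x10' gives 490.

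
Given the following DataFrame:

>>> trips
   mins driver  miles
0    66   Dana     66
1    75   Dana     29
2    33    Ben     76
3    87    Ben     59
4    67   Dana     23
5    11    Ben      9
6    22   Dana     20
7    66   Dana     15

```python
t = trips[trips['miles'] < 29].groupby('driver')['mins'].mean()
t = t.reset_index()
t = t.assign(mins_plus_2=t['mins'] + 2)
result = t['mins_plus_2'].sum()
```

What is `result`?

66.6666666667

filter rows where miles < 29:
   mins driver  miles
4    67   Dana     23
5    11    Ben      9
6    22   Dana     20
7    66   Dana     15
group by driver, mean of mins:
driver
Ben     11.000000
Dana    51.666667
Name: mins, dtype: float64
reset_index():
  driver       mins
0    Ben  11.000000
1   Dana  51.666667
add column mins_plus_2 = t['mins'] + 2:
  driver       mins  mins_plus_2
0    Ben  11.000000    13.000000
1   Dana  51.666667    53.666667
Hence 66.6666666667.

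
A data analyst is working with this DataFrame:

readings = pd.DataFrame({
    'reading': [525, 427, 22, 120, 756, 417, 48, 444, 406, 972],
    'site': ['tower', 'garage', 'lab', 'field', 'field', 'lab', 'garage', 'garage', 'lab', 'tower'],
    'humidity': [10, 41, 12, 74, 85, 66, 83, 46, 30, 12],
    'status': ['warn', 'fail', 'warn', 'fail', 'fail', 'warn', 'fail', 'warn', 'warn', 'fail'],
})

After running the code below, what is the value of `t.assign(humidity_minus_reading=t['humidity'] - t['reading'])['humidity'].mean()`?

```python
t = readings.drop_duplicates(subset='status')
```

drop duplicate status (keep=first):
   reading    site  humidity status
0      525   tower        10   warn
1      427  garage        41   fail
add column humidity_minus_reading = t['humidity'] - t['reading']:
   reading    site  humidity status  humidity_minus_reading
0      525   tower        10   warn                    -515
1      427  garage        41   fail                    -386

25.5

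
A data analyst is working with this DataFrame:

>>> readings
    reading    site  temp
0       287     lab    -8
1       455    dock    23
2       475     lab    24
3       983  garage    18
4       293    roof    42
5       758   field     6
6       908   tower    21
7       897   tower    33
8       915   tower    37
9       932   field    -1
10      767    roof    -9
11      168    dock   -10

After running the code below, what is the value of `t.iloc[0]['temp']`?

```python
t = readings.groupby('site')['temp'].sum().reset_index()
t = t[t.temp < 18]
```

group by site, sum of temp:
site
dock      13
field      5
garage    18
lab       16
roof      33
tower     91
Name: temp, dtype: int64
reset_index():
     site  temp
0    dock    13
1   field     5
2  garage    18
3     lab    16
4    roof    33
5   tower    91
filter rows where temp < 18:
    site  temp
0   dock    13
1  field     5
3    lab    16
Then the value at position 0, column 'temp': 13

13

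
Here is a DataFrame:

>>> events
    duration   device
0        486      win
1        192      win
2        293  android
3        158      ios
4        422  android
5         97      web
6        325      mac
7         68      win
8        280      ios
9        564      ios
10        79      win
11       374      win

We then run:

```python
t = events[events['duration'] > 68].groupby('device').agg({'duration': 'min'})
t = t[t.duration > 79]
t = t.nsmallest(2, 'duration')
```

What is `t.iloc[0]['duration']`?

97

filter rows where duration > 68:
    duration   device
0        486      win
1        192      win
2        293  android
3        158      ios
4        422  android
5         97      web
6        325      mac
8        280      ios
9        564      ios
10        79      win
11       374      win
group by device, min of duration:
         duration
device           
android       293
ios           158
mac           325
web            97
win            79
filter rows where duration > 79:
         duration
device           
android       293
ios           158
mac           325
web            97
take 2 rows with smallest duration:
        duration
device          
web           97
ios          158
Reading off the value at position 0, column 'duration', we get 97.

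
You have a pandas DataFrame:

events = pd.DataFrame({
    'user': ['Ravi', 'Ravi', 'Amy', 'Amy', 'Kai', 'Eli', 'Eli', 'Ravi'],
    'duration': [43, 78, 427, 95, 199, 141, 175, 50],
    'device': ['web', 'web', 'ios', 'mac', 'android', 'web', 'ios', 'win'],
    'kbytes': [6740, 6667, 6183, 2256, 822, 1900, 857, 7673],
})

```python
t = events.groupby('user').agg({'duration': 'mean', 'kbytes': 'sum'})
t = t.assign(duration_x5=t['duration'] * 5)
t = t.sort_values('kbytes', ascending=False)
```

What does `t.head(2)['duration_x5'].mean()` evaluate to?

795.0

group by user: mean(duration), sum(kbytes):
      duration  kbytes
user                  
Amy      261.0    8439
Eli      158.0    2757
Kai      199.0     822
Ravi      57.0   21080
add column duration_x5 = t['duration'] * 5:
      duration  kbytes  duration_x5
user                               
Amy      261.0    8439       1305.0
Eli      158.0    2757        790.0
Kai      199.0     822        995.0
Ravi      57.0   21080        285.0
sort by kbytes descending:
      duration  kbytes  duration_x5
user                               
Ravi      57.0   21080        285.0
Amy      261.0    8439       1305.0
Eli      158.0    2757        790.0
Kai      199.0     822        995.0
take first 2 rows:
      duration  kbytes  duration_x5
user                               
Ravi      57.0   21080        285.0
Amy      261.0    8439       1305.0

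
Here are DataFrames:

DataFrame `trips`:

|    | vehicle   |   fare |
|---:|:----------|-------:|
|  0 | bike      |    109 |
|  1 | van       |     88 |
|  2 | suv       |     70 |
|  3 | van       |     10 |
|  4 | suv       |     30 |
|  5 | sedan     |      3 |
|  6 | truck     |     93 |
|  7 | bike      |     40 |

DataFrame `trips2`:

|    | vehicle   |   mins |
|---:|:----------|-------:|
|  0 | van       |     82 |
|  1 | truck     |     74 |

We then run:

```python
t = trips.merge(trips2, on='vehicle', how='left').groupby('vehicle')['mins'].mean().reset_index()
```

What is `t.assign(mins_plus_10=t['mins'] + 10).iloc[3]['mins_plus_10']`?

84.0

merge on 'vehicle' (how='left') → 8 rows:
  vehicle  fare  mins
0    bike   109   NaN
1     van    88  82.0
2     suv    70   NaN
3     van    10  82.0
4     suv    30   NaN
5   sedan     3   NaN
6   truck    93  74.0
7    bike    40   NaN
group by vehicle, mean of mins:
vehicle
bike      NaN
sedan     NaN
suv       NaN
truck    74.0
van      82.0
Name: mins, dtype: float64
reset_index():
  vehicle  mins
0    bike   NaN
1   sedan   NaN
2     suv   NaN
3   truck  74.0
4     van  82.0
add column mins_plus_10 = t['mins'] + 10:
  vehicle  mins  mins_plus_10
0    bike   NaN           NaN
1   sedan   NaN           NaN
2     suv   NaN           NaN
3   truck  74.0          84.0
4     van  82.0          92.0
The value at position 3, column 'mins_plus_10' is 84.0.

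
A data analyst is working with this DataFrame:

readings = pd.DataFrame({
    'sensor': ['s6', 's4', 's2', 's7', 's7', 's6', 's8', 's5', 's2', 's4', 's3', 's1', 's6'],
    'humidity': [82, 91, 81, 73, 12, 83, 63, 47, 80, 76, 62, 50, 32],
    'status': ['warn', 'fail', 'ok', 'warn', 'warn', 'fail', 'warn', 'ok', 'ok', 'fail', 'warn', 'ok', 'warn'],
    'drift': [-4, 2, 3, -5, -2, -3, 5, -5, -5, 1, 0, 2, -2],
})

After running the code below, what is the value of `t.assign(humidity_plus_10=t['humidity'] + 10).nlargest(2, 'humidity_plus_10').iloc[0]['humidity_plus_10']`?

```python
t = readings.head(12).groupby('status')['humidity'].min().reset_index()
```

take first 12 rows:
   sensor  humidity status  drift
0      s6        82   warn     -4
1      s4        91   fail      2
2      s2        81     ok      3
3      s7        73   warn     -5
4      s7        12   warn     -2
5      s6        83   fail     -3
6      s8        63   warn      5
7      s5        47     ok     -5
8      s2        80     ok     -5
9      s4        76   fail      1
10     s3        62   warn      0
11     s1        50     ok      2
group by status, min of humidity:
status
fail    76
ok      47
warn    12
Name: humidity, dtype: int64
reset_index():
  status  humidity
0   fail        76
1     ok        47
2   warn        12
add column humidity_plus_10 = t['humidity'] + 10:
  status  humidity  humidity_plus_10
0   fail        76                86
1     ok        47                57
2   warn        12                22
take 2 rows with largest humidity_plus_10:
  status  humidity  humidity_plus_10
0   fail        76                86
1     ok        47                57

86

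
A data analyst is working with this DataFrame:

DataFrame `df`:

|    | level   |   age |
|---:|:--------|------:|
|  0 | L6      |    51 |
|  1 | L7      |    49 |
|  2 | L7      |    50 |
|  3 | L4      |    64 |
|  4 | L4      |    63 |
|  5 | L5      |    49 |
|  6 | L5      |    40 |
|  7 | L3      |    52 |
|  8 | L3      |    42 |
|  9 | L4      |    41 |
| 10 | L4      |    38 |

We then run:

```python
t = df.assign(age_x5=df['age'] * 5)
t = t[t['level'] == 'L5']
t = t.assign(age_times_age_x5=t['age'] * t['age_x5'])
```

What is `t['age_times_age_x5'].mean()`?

add column age_x5 = df['age'] * 5:
   level  age  age_x5
0     L6   51     255
1     L7   49     245
2     L7   50     250
3     L4   64     320
4     L4   63     315
5     L5   49     245
6     L5   40     200
7     L3   52     260
8     L3   42     210
9     L4   41     205
10    L4   38     190
filter rows where level == 'L5':
  level  age  age_x5
5    L5   49     245
6    L5   40     200
add column age_times_age_x5 = t['age'] * t['age_x5']:
  level  age  age_x5  age_times_age_x5
5    L5   49     245             12005
6    L5   40     200              8000

10002.5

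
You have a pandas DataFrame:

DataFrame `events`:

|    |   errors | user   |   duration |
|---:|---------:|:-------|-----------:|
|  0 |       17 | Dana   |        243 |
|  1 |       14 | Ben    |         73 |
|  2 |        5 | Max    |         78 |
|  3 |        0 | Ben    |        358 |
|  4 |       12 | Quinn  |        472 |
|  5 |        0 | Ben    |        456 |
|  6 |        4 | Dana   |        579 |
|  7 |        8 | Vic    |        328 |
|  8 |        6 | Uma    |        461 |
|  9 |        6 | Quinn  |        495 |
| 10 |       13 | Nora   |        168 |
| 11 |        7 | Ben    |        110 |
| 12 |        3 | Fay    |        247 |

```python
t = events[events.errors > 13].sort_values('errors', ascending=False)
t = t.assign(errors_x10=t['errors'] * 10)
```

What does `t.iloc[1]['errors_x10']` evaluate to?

filter rows where errors > 13:
   errors  user  duration
0      17  Dana       243
1      14   Ben        73
sort by errors descending:
   errors  user  duration
0      17  Dana       243
1      14   Ben        73
add column errors_x10 = t['errors'] * 10:
   errors  user  duration  errors_x10
0      17  Dana       243         170
1      14   Ben        73         140
Then the value at position 1, column 'errors_x10': 140

140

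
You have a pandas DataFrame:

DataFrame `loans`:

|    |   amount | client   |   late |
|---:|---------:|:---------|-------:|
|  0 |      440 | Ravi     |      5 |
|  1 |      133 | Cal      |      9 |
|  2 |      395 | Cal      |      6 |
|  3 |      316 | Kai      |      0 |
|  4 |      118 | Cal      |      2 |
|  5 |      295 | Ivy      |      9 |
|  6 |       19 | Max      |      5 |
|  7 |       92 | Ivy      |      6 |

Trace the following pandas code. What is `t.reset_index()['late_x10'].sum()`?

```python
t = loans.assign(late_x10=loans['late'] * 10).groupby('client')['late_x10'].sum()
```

420

add column late_x10 = loans['late'] * 10:
   amount client  late  late_x10
0     440   Ravi     5        50
1     133    Cal     9        90
2     395    Cal     6        60
3     316    Kai     0         0
4     118    Cal     2        20
5     295    Ivy     9        90
6      19    Max     5        50
7      92    Ivy     6        60
group by client, sum of late_x10:
client
Cal     170
Ivy     150
Kai       0
Max      50
Ravi     50
Name: late_x10, dtype: int64
reset_index():
  client  late_x10
0    Cal       170
1    Ivy       150
2    Kai         0
3    Max        50
4   Ravi        50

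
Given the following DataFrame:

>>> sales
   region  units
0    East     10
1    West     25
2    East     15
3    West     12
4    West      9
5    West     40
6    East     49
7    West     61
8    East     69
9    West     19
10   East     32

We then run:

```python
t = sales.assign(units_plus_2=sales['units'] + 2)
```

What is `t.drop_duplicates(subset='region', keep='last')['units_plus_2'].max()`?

34

add column units_plus_2 = sales['units'] + 2:
   region  units  units_plus_2
0    East     10            12
1    West     25            27
2    East     15            17
3    West     12            14
4    West      9            11
5    West     40            42
6    East     49            51
7    West     61            63
8    East     69            71
9    West     19            21
10   East     32            34
drop duplicate region (keep=last):
   region  units  units_plus_2
9    West     19            21
10   East     32            34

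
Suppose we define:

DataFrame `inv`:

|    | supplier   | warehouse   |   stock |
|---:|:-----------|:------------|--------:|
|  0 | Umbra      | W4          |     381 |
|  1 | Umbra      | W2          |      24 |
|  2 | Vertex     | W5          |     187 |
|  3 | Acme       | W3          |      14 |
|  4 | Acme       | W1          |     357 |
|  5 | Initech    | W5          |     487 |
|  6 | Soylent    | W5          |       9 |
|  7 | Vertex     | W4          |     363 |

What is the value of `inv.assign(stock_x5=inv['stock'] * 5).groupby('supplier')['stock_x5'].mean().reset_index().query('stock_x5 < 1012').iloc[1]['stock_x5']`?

add column stock_x5 = inv['stock'] * 5:
  supplier warehouse  stock  stock_x5
0    Umbra        W4    381      1905
1    Umbra        W2     24       120
2   Vertex        W5    187       935
3     Acme        W3     14        70
4     Acme        W1    357      1785
5  Initech        W5    487      2435
6  Soylent        W5      9        45
7   Vertex        W4    363      1815
group by supplier, mean of stock_x5:
supplier
Acme        927.5
Initech    2435.0
Soylent      45.0
Umbra      1012.5
Vertex     1375.0
Name: stock_x5, dtype: float64
reset_index():
  supplier  stock_x5
0     Acme     927.5
1  Initech    2435.0
2  Soylent      45.0
3    Umbra    1012.5
4   Vertex    1375.0
filter rows where stock_x5 < 1012:
  supplier  stock_x5
0     Acme     927.5
2  Soylent      45.0
The value at position 1, column 'stock_x5' is 45.0.

45.0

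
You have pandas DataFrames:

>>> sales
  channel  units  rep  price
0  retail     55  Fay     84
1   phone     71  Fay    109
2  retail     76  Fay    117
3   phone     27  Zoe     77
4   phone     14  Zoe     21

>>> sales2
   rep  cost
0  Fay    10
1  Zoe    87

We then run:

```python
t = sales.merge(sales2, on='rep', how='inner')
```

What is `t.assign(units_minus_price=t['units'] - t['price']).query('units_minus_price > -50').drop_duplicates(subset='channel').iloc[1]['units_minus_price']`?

merge on 'rep' (how='inner') → 5 rows:
  channel  units  rep  price  cost
0  retail     55  Fay     84    10
1   phone     71  Fay    109    10
2  retail     76  Fay    117    10
3   phone     27  Zoe     77    87
4   phone     14  Zoe     21    87
add column units_minus_price = t['units'] - t['price']:
  channel  units  rep  price  cost  units_minus_price
0  retail     55  Fay     84    10                -29
1   phone     71  Fay    109    10                -38
2  retail     76  Fay    117    10                -41
3   phone     27  Zoe     77    87                -50
4   phone     14  Zoe     21    87                 -7
filter rows where units_minus_price > -50:
  channel  units  rep  price  cost  units_minus_price
0  retail     55  Fay     84    10                -29
1   phone     71  Fay    109    10                -38
2  retail     76  Fay    117    10                -41
4   phone     14  Zoe     21    87                 -7
drop duplicate channel (keep=first):
  channel  units  rep  price  cost  units_minus_price
0  retail     55  Fay     84    10                -29
1   phone     71  Fay    109    10                -38
Taking the value at position 1, column 'units_minus_price' gives -38.

-38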